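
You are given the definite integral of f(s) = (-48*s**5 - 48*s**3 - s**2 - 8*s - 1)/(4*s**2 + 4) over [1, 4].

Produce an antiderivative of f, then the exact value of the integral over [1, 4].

Check any antiderivative F(s) by computing F'(s) and comparing it with f(s).
F(s) = -(12*s**4 + s + 4*log(s**2 + 1) + 1)/4 is an antiderivative of f.
Check: d/ds[-(12*s**4 + s + 4*log(s**2 + 1) + 1)/4] = (-48*s**5 - 48*s**3 - s**2 - 8*s - 1)/(4*s**2 + 4) = f(s).
F(4) = -3077/4 - log(17); F(1) = -7/2 - log(2).
Integral = F(4) - F(1) = -3063/4 - log(17) + log(2).

Antiderivative: F(s) = -(12*s**4 + s + 4*log(s**2 + 1) + 1)/4; value = -3063/4 - log(17) + log(2)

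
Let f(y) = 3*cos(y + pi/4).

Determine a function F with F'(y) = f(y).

A first test for any F(y): its y-derivative must equal f(y) identically.
Check: d/dy[3*sin(y + pi/4)] = 3*cos(y + pi/4) = f(y).

An antiderivative is F(y) = 3*sin(y + pi/4).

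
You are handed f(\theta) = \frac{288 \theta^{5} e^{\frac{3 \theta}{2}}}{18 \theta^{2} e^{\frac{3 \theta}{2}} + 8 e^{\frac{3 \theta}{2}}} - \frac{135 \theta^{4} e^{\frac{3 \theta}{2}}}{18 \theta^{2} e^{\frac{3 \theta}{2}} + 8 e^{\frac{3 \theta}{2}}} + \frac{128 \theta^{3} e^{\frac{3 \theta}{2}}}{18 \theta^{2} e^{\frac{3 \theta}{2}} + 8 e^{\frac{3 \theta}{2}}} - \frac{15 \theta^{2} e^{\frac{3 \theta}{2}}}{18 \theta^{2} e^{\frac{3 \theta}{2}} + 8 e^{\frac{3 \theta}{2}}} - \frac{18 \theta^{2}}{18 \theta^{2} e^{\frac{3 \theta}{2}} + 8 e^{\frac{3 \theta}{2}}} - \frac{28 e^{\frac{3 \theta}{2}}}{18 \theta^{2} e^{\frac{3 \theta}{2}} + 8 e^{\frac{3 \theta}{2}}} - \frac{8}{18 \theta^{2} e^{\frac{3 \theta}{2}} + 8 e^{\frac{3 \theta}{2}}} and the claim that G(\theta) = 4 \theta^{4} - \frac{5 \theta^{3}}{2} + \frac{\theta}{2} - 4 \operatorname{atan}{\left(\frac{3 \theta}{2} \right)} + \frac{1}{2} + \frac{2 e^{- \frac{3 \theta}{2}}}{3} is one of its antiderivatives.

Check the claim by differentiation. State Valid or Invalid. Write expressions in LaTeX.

Invalid: d/d\theta[G] - f = -2, which is not 0.

d/d\theta[G] = \frac{288 \theta^{5} e^{\frac{3 \theta}{2}} - 135 \theta^{4} e^{\frac{3 \theta}{2}} + 128 \theta^{3} e^{\frac{3 \theta}{2}} - 51 \theta^{2} e^{\frac{3 \theta}{2}} - 18 \theta^{2} - 44 e^{\frac{3 \theta}{2}} - 8}{18 \theta^{2} e^{\frac{3 \theta}{2}} + 8 e^{\frac{3 \theta}{2}}}
d/d\theta[G] - f(\theta) = -2 != 0.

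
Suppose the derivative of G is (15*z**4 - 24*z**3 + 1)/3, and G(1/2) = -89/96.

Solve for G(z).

A candidate passes only if d/dz[G] lands on the given G'(z) exactly.
A general antiderivative is z**5 - 2*z**4 + z/3 - 1 + C.
The condition gives C = -89/96 - (-89/96) = 0.
So G(z) = (3*z**5 - 6*z**4 + z - 3)/3.
Check: d/dz[(3*z**5 - 6*z**4 + z - 3)/3] = 5*z**4 - 8*z**3 + 1/3, which equals G'(z).

G(z) = (3*z**5 - 6*z**4 + z - 3)/3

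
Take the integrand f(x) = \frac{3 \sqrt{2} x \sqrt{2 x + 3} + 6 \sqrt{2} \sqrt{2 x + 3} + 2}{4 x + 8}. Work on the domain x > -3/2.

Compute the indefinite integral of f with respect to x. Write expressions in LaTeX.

For F(x) to be correct the identity F'(x) - f(x) = 0 must hold.
Check: d/dx[\frac{\sqrt{2} \left(2 x \sqrt{2 x + 3} + 3 \sqrt{2 x + 3} + \sqrt{2} \log{\left(x + 2 \right)}\right)}{4}] = \frac{6 \sqrt{2} x^{2} + 21 \sqrt{2} x + 2 \sqrt{2 x + 3} + 18 \sqrt{2}}{4 x \sqrt{2 x + 3} + 8 \sqrt{2 x + 3}}, which equals f(x).

F(x) = \frac{\sqrt{2} \left(2 x \sqrt{2 x + 3} + 3 \sqrt{2 x + 3} + \sqrt{2} \log{\left(x + 2 \right)}\right)}{4} + C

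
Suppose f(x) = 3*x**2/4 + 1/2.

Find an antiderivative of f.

A first test for any F(x): its x-derivative must equal f(x) identically.
Check: d/dx[x**3/4 + x/2] = 3*x**2/4 + 1/2 = f(x).

An antiderivative is F(x) = x**3/4 + x/2.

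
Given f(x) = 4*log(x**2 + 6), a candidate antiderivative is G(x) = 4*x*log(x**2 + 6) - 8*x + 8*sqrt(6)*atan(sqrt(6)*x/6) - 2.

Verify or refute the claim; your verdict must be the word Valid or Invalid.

Valid: G'(x) = f(x).

d/dx[G] = 4*log(x**2 + 6)
This equals f(x) exactly, so the claim holds.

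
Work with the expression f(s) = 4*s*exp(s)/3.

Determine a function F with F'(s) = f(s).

An antiderivative is F(s) = 4*s*exp(s)/3 - 4*exp(s)/3.

f has the shape u'v + uv' for u = 4*s/3 - 4/3 and v = exp(s) — it is the derivative of the product u*v.
Check: d/ds[4*s*exp(s)/3 - 4*exp(s)/3] = 4*s*exp(s)/3 = f(s).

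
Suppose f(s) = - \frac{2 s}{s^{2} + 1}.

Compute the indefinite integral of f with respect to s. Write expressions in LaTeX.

F(s) = - \log{\left(s^{2} + 1 \right)} + C

f matches the chain-rule pattern g'(h)*h' with inner function h(s) = s^{2} + 1; substituting u = h(s) collapses the integral.
Check: d/ds[- \log{\left(s^{2} + 1 \right)}] = - \frac{2 s}{s^{2} + 1} = f(s).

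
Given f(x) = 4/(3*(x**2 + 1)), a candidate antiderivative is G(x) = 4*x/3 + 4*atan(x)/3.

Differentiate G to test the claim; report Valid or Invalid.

d/dx[G] = (4*x**2 + 8)/(3*x**2 + 3)
d/dx[G] - f(x) = 4/3 != 0.

Invalid: d/dx[G] - f = 4/3, which is not 0.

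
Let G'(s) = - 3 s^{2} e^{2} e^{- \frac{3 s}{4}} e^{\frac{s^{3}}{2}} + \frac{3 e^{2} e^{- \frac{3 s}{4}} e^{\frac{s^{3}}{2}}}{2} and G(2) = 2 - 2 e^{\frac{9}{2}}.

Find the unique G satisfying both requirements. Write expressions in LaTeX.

G(s) = 2 - 2 e^{\frac{s^{3}}{2} - \frac{3 s}{4} + 2}

The substitution u = \frac{s^{3}}{2} - \frac{3 s}{4} + 2 works: G'(s) is exactly (dG/du)*(du/ds) for that inner function.
A general antiderivative is - 2 e^{\frac{s^{3}}{2} - \frac{3 s}{4} + 2} + C.
The condition gives C = 2 - 2 e^{\frac{9}{2}} - (- 2 e^{\frac{9}{2}}) = 2.
So G(s) = 2 - 2 e^{\frac{s^{3}}{2} - \frac{3 s}{4} + 2}.
Check: d/ds[2 - 2 e^{\frac{s^{3}}{2} - \frac{3 s}{4} + 2}] = - 3 s^{2} e^{2} e^{- \frac{3 s}{4}} e^{\frac{s^{3}}{2}} + \frac{3 e^{2} e^{- \frac{3 s}{4}} e^{\frac{s^{3}}{2}}}{2} = G'(s).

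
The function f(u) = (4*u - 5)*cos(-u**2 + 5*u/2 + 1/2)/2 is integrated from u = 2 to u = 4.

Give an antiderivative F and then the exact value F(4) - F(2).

Antiderivative: F(u) = -sin(-u**2 + 5*u/2 + 1/2); value = sin(11/2) + sin(3/2)

The substitution w = -u**2 + 5*u/2 + 1/2 works: f is exactly (dF/dw)*(dw/du) for that inner function.
F(u) = -sin(-u**2 + 5*u/2 + 1/2) is an antiderivative of f.
Check: d/du[-sin(-u**2 + 5*u/2 + 1/2)] = 2*u*cos(-u**2 + 5*u/2 + 1/2) - 5*cos(-u**2 + 5*u/2 + 1/2)/2, which equals f(u).
F(4) = sin(11/2); F(2) = -sin(3/2).
Integral = F(4) - F(2) = sin(11/2) + sin(3/2).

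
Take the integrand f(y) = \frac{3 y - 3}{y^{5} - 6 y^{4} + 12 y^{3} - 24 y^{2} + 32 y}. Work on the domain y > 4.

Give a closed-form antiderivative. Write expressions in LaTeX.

Factor the denominator (y \left(y - 4\right) \left(y - 2\right) \left(y^{2} + 4\right)) and decompose: f = \frac{3 \left(7 y - 2\right)}{160 \left(y^{2} + 4\right)} - \frac{3}{32 \left(y - 2\right)} + \frac{9}{160 \left(y - 4\right)} - \frac{3}{32 y}; each piece integrates to a log, atan, or power term.
Check: d/dy[\frac{9 \log{\left(y - 4 \right)}}{160} + \frac{21 \log{\left(y^{2} + 4 \right)}}{320} - \frac{3 \log{\left(y^{2} - 2 y \right)}}{32} - \frac{3 \operatorname{atan}{\left(\frac{y}{2} \right)}}{160}] = \frac{3 y - 3}{y^{5} - 6 y^{4} + 12 y^{3} - 24 y^{2} + 32 y} = f(y).

An antiderivative is F(y) = \frac{9 \log{\left(y - 4 \right)}}{160} + \frac{21 \log{\left(y^{2} + 4 \right)}}{320} - \frac{3 \log{\left(y^{2} - 2 y \right)}}{32} - \frac{3 \operatorname{atan}{\left(\frac{y}{2} \right)}}{160}.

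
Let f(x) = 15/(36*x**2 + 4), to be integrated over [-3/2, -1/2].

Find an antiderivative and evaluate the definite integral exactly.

Antiderivative: F(x) = 5*atan(3*x)/4; value = -5*atan(3/2)/4 + 5*atan(9/2)/4

Recover f(x) by differentiating a candidate F(x); any mismatch rules it out.
F(x) = 5*atan(3*x)/4 is an antiderivative of f.
Check: d/dx[5*atan(3*x)/4] = 15/(36*x**2 + 4) = f(x).
F(-1/2) = -5*atan(3/2)/4; F(-3/2) = -5*atan(9/2)/4.
Integral = F(-1/2) - F(-3/2) = -5*atan(3/2)/4 + 5*atan(9/2)/4.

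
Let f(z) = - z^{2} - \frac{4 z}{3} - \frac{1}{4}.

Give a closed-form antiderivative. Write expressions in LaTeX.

Integrate term by term and add the pieces.
Check: d/dz[- \frac{z^{3}}{3} - \frac{2 z^{2}}{3} - \frac{z}{4}] = - z^{2} - \frac{4 z}{3} - \frac{1}{4} = f(z).

An antiderivative is F(z) = - \frac{z^{3}}{3} - \frac{2 z^{2}}{3} - \frac{z}{4}.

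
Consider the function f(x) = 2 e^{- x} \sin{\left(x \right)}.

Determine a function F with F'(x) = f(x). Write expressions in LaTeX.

An antiderivative is F(x) = \left(- \sin{\left(x \right)} - \cos{\left(x \right)}\right) e^{- x}.

For F(x) to be correct the identity F'(x) - f(x) = 0 must hold.
Check: d/dx[\left(- \sin{\left(x \right)} - \cos{\left(x \right)}\right) e^{- x}] = 2 e^{- x} \sin{\left(x \right)} = f(x).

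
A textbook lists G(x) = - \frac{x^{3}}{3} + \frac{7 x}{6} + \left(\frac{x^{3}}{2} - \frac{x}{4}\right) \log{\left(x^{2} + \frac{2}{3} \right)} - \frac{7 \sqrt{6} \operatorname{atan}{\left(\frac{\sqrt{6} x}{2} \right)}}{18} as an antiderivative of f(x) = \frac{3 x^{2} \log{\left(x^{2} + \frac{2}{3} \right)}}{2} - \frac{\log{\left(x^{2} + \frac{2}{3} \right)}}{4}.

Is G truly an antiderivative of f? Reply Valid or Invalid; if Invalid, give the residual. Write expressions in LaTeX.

d/dx[G] = \frac{3 x^{2} \log{\left(x^{2} + \frac{2}{3} \right)}}{2} - \frac{\log{\left(x^{2} + \frac{2}{3} \right)}}{4}
This equals f(x) exactly, so the claim holds.

Valid - differentiating G returns exactly f.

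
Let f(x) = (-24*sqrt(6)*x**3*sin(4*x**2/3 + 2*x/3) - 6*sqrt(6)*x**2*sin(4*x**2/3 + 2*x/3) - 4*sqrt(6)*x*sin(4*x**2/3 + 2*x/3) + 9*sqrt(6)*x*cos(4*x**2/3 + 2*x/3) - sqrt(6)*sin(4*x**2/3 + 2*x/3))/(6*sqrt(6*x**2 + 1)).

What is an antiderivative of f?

f has the shape u'v + uv' for u = 3*sqrt(4*x**2 + 2/3)/4 and v = cos(4*x**2/3 + 2*x/3) — it is the derivative of the product u*v.
Check: d/dx[3*sqrt(4*x**2 + 2/3)*cos(4*x**2/3 + 2*x/3)/4] = sqrt(3)*(-24*sqrt(2)*x**3*sin(4*x**2/3 + 2*x/3) - 6*sqrt(2)*x**2*sin(4*x**2/3 + 2*x/3) - 4*sqrt(2)*x*sin(4*x**2/3 + 2*x/3) + 9*sqrt(2)*x*cos(4*x**2/3 + 2*x/3) - sqrt(2)*sin(4*x**2/3 + 2*x/3))/(6*sqrt(6*x**2 + 1)), which equals f(x).

An antiderivative is F(x) = 3*sqrt(4*x**2 + 2/3)*cos(4*x**2/3 + 2*x/3)/4.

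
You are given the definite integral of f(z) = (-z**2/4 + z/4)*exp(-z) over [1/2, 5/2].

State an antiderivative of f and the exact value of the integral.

Antiderivative: F(z) = (z**2 + z + 1)*exp(-z)/4; value = -7*exp(-1/2)/16 + 39*exp(-5/2)/16

Recognize the product-rule pattern: f = u'v + uv' with u = z**2/4 + z/4 + 1/4, v = exp(-z), so integration by parts undoes it.
F(z) = (z**2 + z + 1)*exp(-z)/4 is an antiderivative of f.
Check: d/dz[(z**2 + z + 1)*exp(-z)/4] = (-z**2 + z)*exp(-z)/4, which equals f(z).
F(5/2) = 39*exp(-5/2)/16; F(1/2) = 7*exp(-1/2)/16.
Integral = F(5/2) - F(1/2) = -7*exp(-1/2)/16 + 39*exp(-5/2)/16.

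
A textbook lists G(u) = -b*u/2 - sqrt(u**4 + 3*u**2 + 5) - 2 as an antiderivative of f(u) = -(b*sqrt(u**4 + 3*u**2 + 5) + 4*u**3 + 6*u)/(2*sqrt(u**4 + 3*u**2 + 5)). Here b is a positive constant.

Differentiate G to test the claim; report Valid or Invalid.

d/du[G] = (-b*sqrt(u**4 + 3*u**2 + 5) - 4*u**3 - 6*u)/(2*sqrt(u**4 + 3*u**2 + 5))
This equals f(u) exactly, so the claim holds.

Valid. The derivative of G reproduces f.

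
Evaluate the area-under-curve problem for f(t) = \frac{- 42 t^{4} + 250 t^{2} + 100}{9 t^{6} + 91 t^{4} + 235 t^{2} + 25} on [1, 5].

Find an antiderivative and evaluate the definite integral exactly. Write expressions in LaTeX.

Since d/dt undoes antidifferentiation here, F'(t) = f(t) is required of F(t).
F(t) = \frac{5 t}{t^{2} + 5} + \operatorname{atan}{\left(3 t \right)} is an antiderivative of f.
Check: d/dt[\frac{5 t}{t^{2} + 5} + \operatorname{atan}{\left(3 t \right)}] = \frac{- 42 t^{4} + 250 t^{2} + 100}{9 t^{6} + 91 t^{4} + 235 t^{2} + 25} = f(t).
F(5) = \frac{5}{6} + \operatorname{atan}{\left(15 \right)}; F(1) = \frac{5}{6} + \operatorname{atan}{\left(3 \right)}.
Integral = F(5) - F(1) = - \operatorname{atan}{\left(3 \right)} + \operatorname{atan}{\left(15 \right)}.

Antiderivative: F(t) = \frac{5 t}{t^{2} + 5} + \operatorname{atan}{\left(3 t \right)}; value = - \operatorname{atan}{\left(3 \right)} + \operatorname{atan}{\left(15 \right)}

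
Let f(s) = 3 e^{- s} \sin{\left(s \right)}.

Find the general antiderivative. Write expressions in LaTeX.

F(s) = - \frac{3 e^{- s} \sin{\left(s \right)}}{2} - \frac{3 e^{- s} \cos{\left(s \right)}}{2} + C

A first test for any F(s): its s-derivative must equal f(s) identically.
Check: d/ds[- \frac{3 e^{- s} \sin{\left(s \right)}}{2} - \frac{3 e^{- s} \cos{\left(s \right)}}{2}] = 3 e^{- s} \sin{\left(s \right)} = f(s).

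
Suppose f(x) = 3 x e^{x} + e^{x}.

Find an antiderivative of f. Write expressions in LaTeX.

An antiderivative is F(x) = \left(3 x - 2\right) e^{x}.

Recognize the product-rule pattern: f = u'v + uv' with u = 3 x - 2, v = e^{x}, so integration by parts undoes it.
Check: d/dx[\left(3 x - 2\right) e^{x}] = 3 x e^{x} + e^{x} = f(x).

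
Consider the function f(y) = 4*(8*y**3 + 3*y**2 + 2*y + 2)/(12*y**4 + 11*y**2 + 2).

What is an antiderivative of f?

An antiderivative F(y) passes only if d/dy[F] lands on f(y) exactly.
Check: d/dy[2*(2*log(3*y**2/2 + 1) + 3*atan(2*y))/3] = (32*y**3 + 12*y**2 + 8*y + 8)/(12*y**4 + 11*y**2 + 2), which equals f(y).

An antiderivative is F(y) = 2*(2*log(3*y**2/2 + 1) + 3*atan(2*y))/3.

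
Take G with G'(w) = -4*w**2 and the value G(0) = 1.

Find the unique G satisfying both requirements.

G(w) = 1 - 4*w**3/3

Whatever form G(w) takes, its d/dw must return the stated G'(w).
A general antiderivative is -4*w**3/3 + C.
The condition gives C = 1 - (0) = 1.
So G(w) = 1 - 4*w**3/3.
Check: d/dw[1 - 4*w**3/3] = -4*w**2 = G'(w).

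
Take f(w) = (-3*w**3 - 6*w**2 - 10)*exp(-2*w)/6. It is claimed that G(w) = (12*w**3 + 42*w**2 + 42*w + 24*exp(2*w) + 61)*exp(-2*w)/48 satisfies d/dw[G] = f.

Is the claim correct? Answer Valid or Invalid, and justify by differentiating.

d/dw[G] = (-3*w**3 - 6*w**2 - 10)*exp(-2*w)/6
This equals f(w) exactly, so the claim holds.

Valid: G'(w) = f(w).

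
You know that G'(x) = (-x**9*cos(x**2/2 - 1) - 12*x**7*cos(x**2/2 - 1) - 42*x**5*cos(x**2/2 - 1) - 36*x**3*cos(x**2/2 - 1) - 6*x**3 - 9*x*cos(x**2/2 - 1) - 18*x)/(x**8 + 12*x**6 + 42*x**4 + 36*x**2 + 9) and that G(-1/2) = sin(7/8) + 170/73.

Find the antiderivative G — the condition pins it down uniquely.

G(x) = -sin(x**2/2 - 1) + 2 + 1/(2*x**4/3 + 4*x**2 + 2)

Whatever form G(x) takes, its d/dx must return the stated G'(x).
A general antiderivative is -sin(x**2/2 - 1) + 1/(2*(x**4/3 + 2*x**2 + 1)) + C.
The condition gives C = sin(7/8) + 170/73 - (24/73 + sin(7/8)) = 2.
So G(x) = -sin(x**2/2 - 1) + 2 + 1/(2*x**4/3 + 4*x**2 + 2).
Check: d/dx[-sin(x**2/2 - 1) + 2 + 1/(2*x**4/3 + 4*x**2 + 2)] = (-x**9*cos(x**2/2 - 1) - 12*x**7*cos(x**2/2 - 1) - 42*x**5*cos(x**2/2 - 1) - 36*x**3*cos(x**2/2 - 1) - 6*x**3 - 9*x*cos(x**2/2 - 1) - 18*x)/(x**8 + 12*x**6 + 42*x**4 + 36*x**2 + 9) = G'(x).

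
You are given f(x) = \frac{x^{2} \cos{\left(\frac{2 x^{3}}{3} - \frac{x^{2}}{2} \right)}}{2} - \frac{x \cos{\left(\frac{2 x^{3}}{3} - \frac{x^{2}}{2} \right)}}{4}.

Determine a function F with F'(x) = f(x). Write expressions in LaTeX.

An antiderivative is F(x) = \frac{\sin{\left(\frac{2 x^{3}}{3} - \frac{x^{2}}{2} \right)}}{4}.

The substitution u = \frac{2 x^{3}}{3} - \frac{x^{2}}{2} works: f is exactly (dF/du)*(du/dx) for that inner function.
Check: d/dx[\frac{\sin{\left(\frac{2 x^{3}}{3} - \frac{x^{2}}{2} \right)}}{4}] = \frac{x^{2} \cos{\left(\frac{2 x^{3}}{3} - \frac{x^{2}}{2} \right)}}{2} - \frac{x \cos{\left(\frac{2 x^{3}}{3} - \frac{x^{2}}{2} \right)}}{4} = f(x).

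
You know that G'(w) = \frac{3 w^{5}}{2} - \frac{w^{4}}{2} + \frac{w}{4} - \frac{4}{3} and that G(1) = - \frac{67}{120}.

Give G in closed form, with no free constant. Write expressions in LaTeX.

The integrand splits into summands that can be handled one at a time.
A general antiderivative is \frac{w^{6}}{4} - \frac{w^{5}}{10} + \frac{w^{2}}{8} - \frac{4 w}{3} + C.
The condition gives C = - \frac{67}{120} - (- \frac{127}{120}) = \frac{1}{2}.
So G(w) = \frac{w^{6}}{4} - \frac{w^{5}}{10} + \frac{w^{2}}{8} - \frac{4 w}{3} + \frac{1}{2}.
Check: d/dw[\frac{w^{6}}{4} - \frac{w^{5}}{10} + \frac{w^{2}}{8} - \frac{4 w}{3} + \frac{1}{2}] = \frac{3 w^{5}}{2} - \frac{w^{4}}{2} + \frac{w}{4} - \frac{4}{3} = G'(w).

G(w) = \frac{w^{6}}{4} - \frac{w^{5}}{10} + \frac{w^{2}}{8} - \frac{4 w}{3} + \frac{1}{2}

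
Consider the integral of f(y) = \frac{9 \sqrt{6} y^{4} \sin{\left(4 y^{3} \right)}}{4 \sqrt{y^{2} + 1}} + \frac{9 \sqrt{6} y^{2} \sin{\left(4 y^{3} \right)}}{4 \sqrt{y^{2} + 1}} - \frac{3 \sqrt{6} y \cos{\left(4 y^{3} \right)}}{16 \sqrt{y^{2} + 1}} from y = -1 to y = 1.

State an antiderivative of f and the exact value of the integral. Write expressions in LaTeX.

Antiderivative: F(y) = - \frac{3 \sqrt{6} \sqrt{y^{2} + 1} \cos{\left(4 y^{3} \right)}}{16}; value = 0

Recognize the product-rule pattern: f = u'v + uv' with u = - \frac{3 \sqrt{\frac{3 y^{2}}{2} + \frac{3}{2}}}{8}, v = \cos{\left(4 y^{3} \right)}, so integration by parts undoes it.
F(y) = - \frac{3 \sqrt{6} \sqrt{y^{2} + 1} \cos{\left(4 y^{3} \right)}}{16} is an antiderivative of f.
Check: d/dy[- \frac{3 \sqrt{6} \sqrt{y^{2} + 1} \cos{\left(4 y^{3} \right)}}{16}] = \frac{36 \sqrt{6} y^{4} \sin{\left(4 y^{3} \right)} + 36 \sqrt{6} y^{2} \sin{\left(4 y^{3} \right)} - 3 \sqrt{6} y \cos{\left(4 y^{3} \right)}}{16 \sqrt{y^{2} + 1}}, which equals f(y).
F(1) = - \frac{3 \sqrt{3} \cos{\left(4 \right)}}{8}; F(-1) = - \frac{3 \sqrt{3} \cos{\left(4 \right)}}{8}.
Integral = F(1) - F(-1) = 0.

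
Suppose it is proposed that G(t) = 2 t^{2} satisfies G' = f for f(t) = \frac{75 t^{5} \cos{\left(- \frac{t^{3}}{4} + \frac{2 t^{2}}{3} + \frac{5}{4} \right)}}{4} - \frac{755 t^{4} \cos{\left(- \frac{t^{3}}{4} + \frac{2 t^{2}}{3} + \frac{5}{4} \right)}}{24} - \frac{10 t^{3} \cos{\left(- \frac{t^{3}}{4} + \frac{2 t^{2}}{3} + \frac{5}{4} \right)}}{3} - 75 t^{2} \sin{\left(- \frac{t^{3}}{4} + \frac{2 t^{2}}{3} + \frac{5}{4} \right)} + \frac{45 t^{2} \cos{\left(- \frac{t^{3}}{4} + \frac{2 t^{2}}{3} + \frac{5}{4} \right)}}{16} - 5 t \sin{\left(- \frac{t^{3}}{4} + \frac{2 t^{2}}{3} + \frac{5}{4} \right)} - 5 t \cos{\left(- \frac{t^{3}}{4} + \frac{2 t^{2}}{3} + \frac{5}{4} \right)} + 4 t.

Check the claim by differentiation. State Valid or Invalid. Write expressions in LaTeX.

Invalid: d/dt[G] - f = - \frac{75 t^{5} \cos{\left(- \frac{t^{3}}{4} + \frac{2 t^{2}}{3} + \frac{5}{4} \right)}}{4} + \frac{755 t^{4} \cos{\left(- \frac{t^{3}}{4} + \frac{2 t^{2}}{3} + \frac{5}{4} \right)}}{24} + \frac{10 t^{3} \cos{\left(- \frac{t^{3}}{4} + \frac{2 t^{2}}{3} + \frac{5}{4} \right)}}{3} + 75 t^{2} \sin{\left(- \frac{t^{3}}{4} + \frac{2 t^{2}}{3} + \frac{5}{4} \right)} - \frac{45 t^{2} \cos{\left(- \frac{t^{3}}{4} + \frac{2 t^{2}}{3} + \frac{5}{4} \right)}}{16} + 5 t \sin{\left(- \frac{t^{3}}{4} + \frac{2 t^{2}}{3} + \frac{5}{4} \right)} + 5 t \cos{\left(- \frac{t^{3}}{4} + \frac{2 t^{2}}{3} + \frac{5}{4} \right)}, which is not 0.

d/dt[G] = 4 t
d/dt[G] - f(t) = - \frac{75 t^{5} \cos{\left(- \frac{t^{3}}{4} + \frac{2 t^{2}}{3} + \frac{5}{4} \right)}}{4} + \frac{755 t^{4} \cos{\left(- \frac{t^{3}}{4} + \frac{2 t^{2}}{3} + \frac{5}{4} \right)}}{24} + \frac{10 t^{3} \cos{\left(- \frac{t^{3}}{4} + \frac{2 t^{2}}{3} + \frac{5}{4} \right)}}{3} + 75 t^{2} \sin{\left(- \frac{t^{3}}{4} + \frac{2 t^{2}}{3} + \frac{5}{4} \right)} - \frac{45 t^{2} \cos{\left(- \frac{t^{3}}{4} + \frac{2 t^{2}}{3} + \frac{5}{4} \right)}}{16} + 5 t \sin{\left(- \frac{t^{3}}{4} + \frac{2 t^{2}}{3} + \frac{5}{4} \right)} + 5 t \cos{\left(- \frac{t^{3}}{4} + \frac{2 t^{2}}{3} + \frac{5}{4} \right)} != 0.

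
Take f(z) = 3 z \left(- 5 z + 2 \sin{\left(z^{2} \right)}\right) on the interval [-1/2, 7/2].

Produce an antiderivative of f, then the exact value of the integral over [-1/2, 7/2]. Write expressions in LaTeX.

Antiderivative: F(z) = - 5 z^{3} - 3 \cos{\left(z^{2} \right)}; value = -215 - 3 \cos{\left(\frac{49}{4} \right)} + 3 \cos{\left(\frac{1}{4} \right)}

A first test for any F(z): its z-derivative must equal f(z) identically.
F(z) = - 5 z^{3} - 3 \cos{\left(z^{2} \right)} is an antiderivative of f.
Check: d/dz[- 5 z^{3} - 3 \cos{\left(z^{2} \right)}] = - 15 z^{2} + 6 z \sin{\left(z^{2} \right)}, which equals f(z).
F(7/2) = - \frac{1715}{8} - 3 \cos{\left(\frac{49}{4} \right)}; F(-1/2) = \frac{5}{8} - 3 \cos{\left(\frac{1}{4} \right)}.
Integral = F(7/2) - F(-1/2) = -215 - 3 \cos{\left(\frac{49}{4} \right)} + 3 \cos{\left(\frac{1}{4} \right)}.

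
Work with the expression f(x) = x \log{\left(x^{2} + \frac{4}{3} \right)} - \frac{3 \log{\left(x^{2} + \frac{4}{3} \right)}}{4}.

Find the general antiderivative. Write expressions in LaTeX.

F(x) = \frac{6 x^{2} \log{\left(x^{2} + \frac{4}{3} \right)} - 6 x^{2} - 9 x \log{\left(x^{2} + \frac{4}{3} \right)} + 18 x + 8 \log{\left(x^{2} + \frac{4}{3} \right)} - 12 \sqrt{3} \operatorname{atan}{\left(\frac{\sqrt{3} x}{2} \right)}}{12} + C

The integrand splits into summands that can be handled one at a time.
Check: d/dx[\frac{6 x^{2} \log{\left(x^{2} + \frac{4}{3} \right)} - 6 x^{2} - 9 x \log{\left(x^{2} + \frac{4}{3} \right)} + 18 x + 8 \log{\left(x^{2} + \frac{4}{3} \right)} - 12 \sqrt{3} \operatorname{atan}{\left(\frac{\sqrt{3} x}{2} \right)}}{12}] = x \log{\left(x^{2} + \frac{4}{3} \right)} - \frac{3 \log{\left(x^{2} + \frac{4}{3} \right)}}{4} = f(x).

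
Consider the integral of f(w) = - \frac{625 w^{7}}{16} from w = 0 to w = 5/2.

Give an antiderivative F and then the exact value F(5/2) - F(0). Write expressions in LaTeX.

Antiderivative: F(w) = - \frac{625 w^{8}}{128}; value = - \frac{244140625}{32768}

Differentiate the proposed F(w) back; it has to land on f(w) exactly.
F(w) = - \frac{625 w^{8}}{128} is an antiderivative of f.
Check: d/dw[- \frac{625 w^{8}}{128}] = - \frac{625 w^{7}}{16} = f(w).
F(5/2) = - \frac{244140625}{32768}; F(0) = 0.
Integral = F(5/2) - F(0) = - \frac{244140625}{32768}.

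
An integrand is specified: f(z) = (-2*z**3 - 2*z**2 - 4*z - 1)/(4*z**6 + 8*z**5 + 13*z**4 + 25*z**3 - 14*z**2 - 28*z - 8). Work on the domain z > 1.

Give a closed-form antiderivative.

The denominator factors as (z - 1)*(z + 2)*(2*z + 1)**2*(z**2 + 4); partial fractions split f into directly integrable pieces: (569*z - 106)/(11560*(z**2 + 4)) + 452/(2601*(2*z + 1)) - 4/(51*(2*z + 1)**2) - 5/(72*(z + 2)) - 1/(15*(z - 1)).
Check: d/dz[-log(z - 1)/15 + 226*log(z + 1/2)/2601 - 5*log(z + 2)/72 + 569*log(z**2 + 4)/23120 - 53*atan(z/2)/11560 + 2/(102*z + 51)] = (-2*z**3 - 2*z**2 - 4*z - 1)/(4*z**6 + 8*z**5 + 13*z**4 + 25*z**3 - 14*z**2 - 28*z - 8) = f(z).

An antiderivative is F(z) = -log(z - 1)/15 + 226*log(z + 1/2)/2601 - 5*log(z + 2)/72 + 569*log(z**2 + 4)/23120 - 53*atan(z/2)/11560 + 2/(102*z + 51).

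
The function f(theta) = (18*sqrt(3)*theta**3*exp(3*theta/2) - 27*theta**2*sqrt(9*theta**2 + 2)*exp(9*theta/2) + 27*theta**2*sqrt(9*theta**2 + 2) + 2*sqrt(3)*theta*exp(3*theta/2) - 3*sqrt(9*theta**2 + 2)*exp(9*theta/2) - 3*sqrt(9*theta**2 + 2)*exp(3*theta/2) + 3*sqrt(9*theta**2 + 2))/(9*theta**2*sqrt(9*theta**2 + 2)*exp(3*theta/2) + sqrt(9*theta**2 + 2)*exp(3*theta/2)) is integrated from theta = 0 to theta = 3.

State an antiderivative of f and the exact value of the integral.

Check any antiderivative F(theta) by computing F'(theta) and comparing it with f(theta).
F(theta) = -(-2*sqrt(3)*sqrt(9*theta**2 + 2)*exp(3*theta/2) + 9*exp(9*theta/2) + 9*exp(3*theta/2)*atan(3*theta) + 18)*exp(-3*theta/2)/9 is an antiderivative of f.
Check: d/dtheta[-(-2*sqrt(3)*sqrt(9*theta**2 + 2)*exp(3*theta/2) + 9*exp(9*theta/2) + 9*exp(3*theta/2)*atan(3*theta) + 18)*exp(-3*theta/2)/9] = (18*sqrt(3)*theta**3*exp(3*theta/2) - 27*theta**2*sqrt(9*theta**2 + 2)*exp(9*theta/2) + 27*theta**2*sqrt(9*theta**2 + 2) + 2*sqrt(3)*theta*exp(3*theta/2) - 3*sqrt(9*theta**2 + 2)*exp(9*theta/2) - 3*sqrt(9*theta**2 + 2)*exp(3*theta/2) + 3*sqrt(9*theta**2 + 2))/(9*theta**2*sqrt(9*theta**2 + 2)*exp(3*theta/2) + sqrt(9*theta**2 + 2)*exp(3*theta/2)) = f(theta).
F(3) = -exp(9) - atan(9) - 2*exp(-9/2) + 2*sqrt(249)/9; F(0) = -3 + 2*sqrt(6)/9.
Integral = F(3) - F(0) = -exp(9) - atan(9) - 2*sqrt(6)/9 - 2*exp(-9/2) + 3 + 2*sqrt(249)/9.

Antiderivative: F(theta) = -(-2*sqrt(3)*sqrt(9*theta**2 + 2)*exp(3*theta/2) + 9*exp(9*theta/2) + 9*exp(3*theta/2)*atan(3*theta) + 18)*exp(-3*theta/2)/9; value = -exp(9) - atan(9) - 2*sqrt(6)/9 - 2*exp(-9/2) + 3 + 2*sqrt(249)/9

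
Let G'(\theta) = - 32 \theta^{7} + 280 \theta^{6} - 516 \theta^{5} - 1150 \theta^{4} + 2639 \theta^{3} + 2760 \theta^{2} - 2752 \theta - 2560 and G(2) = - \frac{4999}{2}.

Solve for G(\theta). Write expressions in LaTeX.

G'(\theta) matches the chain-rule pattern g'(h)*h' with inner function h(\theta) = - \theta^{2} + \frac{5 \theta}{2} + 4; substituting u = h(\theta) collapses the integral.
A general antiderivative is - 4 \left(- \theta^{2} + \frac{5 \theta}{2} + 4\right)^{4} + C.
The condition gives C = - \frac{4999}{2} - (-2500) = \frac{1}{2}.
So G(\theta) = - 4 \theta^{8} + 40 \theta^{7} - 86 \theta^{6} - 230 \theta^{5} + \frac{2639 \theta^{4}}{4} + 920 \theta^{3} - 1376 \theta^{2} - 2560 \theta - \frac{2047}{2}.
Check: d/d\theta[- 4 \theta^{8} + 40 \theta^{7} - 86 \theta^{6} - 230 \theta^{5} + \frac{2639 \theta^{4}}{4} + 920 \theta^{3} - 1376 \theta^{2} - 2560 \theta - \frac{2047}{2}] = - 32 \theta^{7} + 280 \theta^{6} - 516 \theta^{5} - 1150 \theta^{4} + 2639 \theta^{3} + 2760 \theta^{2} - 2752 \theta - 2560 = G'(\theta).

G(\theta) = - 4 \theta^{8} + 40 \theta^{7} - 86 \theta^{6} - 230 \theta^{5} + \frac{2639 \theta^{4}}{4} + 920 \theta^{3} - 1376 \theta^{2} - 2560 \theta - \frac{2047}{2}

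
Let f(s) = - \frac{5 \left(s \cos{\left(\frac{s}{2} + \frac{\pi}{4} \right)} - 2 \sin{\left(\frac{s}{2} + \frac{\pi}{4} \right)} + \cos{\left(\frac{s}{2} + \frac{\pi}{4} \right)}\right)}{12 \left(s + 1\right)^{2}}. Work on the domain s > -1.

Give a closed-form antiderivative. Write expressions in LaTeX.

An antiderivative is F(s) = - \frac{5 \sin{\left(\frac{s}{2} + \frac{\pi}{4} \right)}}{6 s + 6}.

f has the shape u'v + uv' for u = - \frac{5}{2 \left(3 s + 3\right)} and v = \sin{\left(\frac{s}{2} + \frac{\pi}{4} \right)} — it is the derivative of the product u*v.
Check: d/ds[- \frac{5 \sin{\left(\frac{s}{2} + \frac{\pi}{4} \right)}}{6 s + 6}] = \frac{- 5 s \cos{\left(\frac{s}{2} + \frac{\pi}{4} \right)} + 10 \sin{\left(\frac{s}{2} + \frac{\pi}{4} \right)} - 5 \cos{\left(\frac{s}{2} + \frac{\pi}{4} \right)}}{12 s^{2} + 24 s + 12}, which equals f(s).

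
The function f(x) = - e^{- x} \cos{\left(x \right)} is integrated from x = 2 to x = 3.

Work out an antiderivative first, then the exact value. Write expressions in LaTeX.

Antiderivative: F(x) = \frac{\left(- \sin{\left(x \right)} + \cos{\left(x \right)}\right) e^{- x}}{2}; value = \frac{\cos{\left(3 \right)}}{2 e^{3}} - \frac{\sin{\left(3 \right)}}{2 e^{3}} - \frac{\cos{\left(2 \right)}}{2 e^{2}} + \frac{\sin{\left(2 \right)}}{2 e^{2}}

A first test for any F(x): its x-derivative must equal f(x) identically.
F(x) = \frac{\left(- \sin{\left(x \right)} + \cos{\left(x \right)}\right) e^{- x}}{2} is an antiderivative of f.
Check: d/dx[\frac{\left(- \sin{\left(x \right)} + \cos{\left(x \right)}\right) e^{- x}}{2}] = - e^{- x} \cos{\left(x \right)} = f(x).
F(3) = \frac{\cos{\left(3 \right)}}{2 e^{3}} - \frac{\sin{\left(3 \right)}}{2 e^{3}}; F(2) = - \frac{\sin{\left(2 \right)}}{2 e^{2}} + \frac{\cos{\left(2 \right)}}{2 e^{2}}.
Integral = F(3) - F(2) = \frac{\cos{\left(3 \right)}}{2 e^{3}} - \frac{\sin{\left(3 \right)}}{2 e^{3}} - \frac{\cos{\left(2 \right)}}{2 e^{2}} + \frac{\sin{\left(2 \right)}}{2 e^{2}}.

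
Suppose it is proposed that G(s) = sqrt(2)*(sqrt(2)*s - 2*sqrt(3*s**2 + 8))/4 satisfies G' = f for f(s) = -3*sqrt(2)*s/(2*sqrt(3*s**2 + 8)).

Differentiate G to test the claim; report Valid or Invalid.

d/ds[G] = (-3*sqrt(2)*s + sqrt(3*s**2 + 8))/(2*sqrt(3*s**2 + 8))
d/ds[G] - f(s) = 1/2 != 0.

Invalid: d/ds[G] - f = 1/2, which is not 0.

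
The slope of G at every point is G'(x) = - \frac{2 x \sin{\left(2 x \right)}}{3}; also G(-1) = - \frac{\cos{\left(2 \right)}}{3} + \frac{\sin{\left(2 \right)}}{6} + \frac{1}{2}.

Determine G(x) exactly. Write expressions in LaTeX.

G(x) = \frac{x \cos{\left(2 x \right)}}{3} - \frac{\sin{\left(2 x \right)}}{6} + \frac{1}{2}

A first test for any G(x): its x-derivative must equal the given G'(x).
A general antiderivative is \frac{x \cos{\left(2 x \right)}}{3} - \frac{\sin{\left(2 x \right)}}{6} + C.
The condition gives C = - \frac{\cos{\left(2 \right)}}{3} + \frac{\sin{\left(2 \right)}}{6} + \frac{1}{2} - (- \frac{\cos{\left(2 \right)}}{3} + \frac{\sin{\left(2 \right)}}{6}) = \frac{1}{2}.
So G(x) = \frac{x \cos{\left(2 x \right)}}{3} - \frac{\sin{\left(2 x \right)}}{6} + \frac{1}{2}.
Check: d/dx[\frac{x \cos{\left(2 x \right)}}{3} - \frac{\sin{\left(2 x \right)}}{6} + \frac{1}{2}] = - \frac{2 x \sin{\left(2 x \right)}}{3} = G'(x).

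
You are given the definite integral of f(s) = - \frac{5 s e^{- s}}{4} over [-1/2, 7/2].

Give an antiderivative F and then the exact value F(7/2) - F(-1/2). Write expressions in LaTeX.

Antiderivative: F(s) = \frac{\left(5 s + 5\right) e^{- s}}{4}; value = - \frac{5 e^{\frac{1}{2}}}{8} + \frac{45}{8 e^{\frac{7}{2}}}

Recognize the product-rule pattern: f = u'v + uv' with u = \frac{5 s}{4} + \frac{5}{4}, v = e^{- s}, so integration by parts undoes it.
F(s) = \frac{\left(5 s + 5\right) e^{- s}}{4} is an antiderivative of f.
Check: d/ds[\frac{\left(5 s + 5\right) e^{- s}}{4}] = - \frac{5 s e^{- s}}{4} = f(s).
F(7/2) = \frac{45}{8 e^{\frac{7}{2}}}; F(-1/2) = \frac{5 e^{\frac{1}{2}}}{8}.
Integral = F(7/2) - F(-1/2) = - \frac{5 e^{\frac{1}{2}}}{8} + \frac{45}{8 e^{\frac{7}{2}}}.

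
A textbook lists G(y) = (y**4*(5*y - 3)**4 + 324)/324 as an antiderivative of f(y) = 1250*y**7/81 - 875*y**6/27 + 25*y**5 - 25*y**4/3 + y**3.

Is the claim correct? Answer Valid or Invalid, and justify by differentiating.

Valid - the claim checks out under differentiation.

d/dy[G] = 1250*y**7/81 - 875*y**6/27 + 25*y**5 - 25*y**4/3 + y**3
This equals f(y) exactly, so the claim holds.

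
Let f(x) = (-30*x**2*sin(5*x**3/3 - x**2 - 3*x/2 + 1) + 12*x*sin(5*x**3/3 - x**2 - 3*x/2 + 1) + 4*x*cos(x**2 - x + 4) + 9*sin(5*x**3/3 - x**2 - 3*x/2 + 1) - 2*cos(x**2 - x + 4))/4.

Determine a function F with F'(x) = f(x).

An antiderivative is F(x) = (sin(x**2 - x + 4) + 3*cos(5*x**3/3 - x**2 - 3*x/2 + 1))/2.

Any candidate F(x) must reproduce f(x) exactly when differentiated.
Check: d/dx[(sin(x**2 - x + 4) + 3*cos(5*x**3/3 - x**2 - 3*x/2 + 1))/2] = -15*x**2*sin(5*x**3/3 - x**2 - 3*x/2 + 1)/2 + 3*x*sin(5*x**3/3 - x**2 - 3*x/2 + 1) + x*cos(x**2 - x + 4) + 9*sin(5*x**3/3 - x**2 - 3*x/2 + 1)/4 - cos(x**2 - x + 4)/2, which equals f(x).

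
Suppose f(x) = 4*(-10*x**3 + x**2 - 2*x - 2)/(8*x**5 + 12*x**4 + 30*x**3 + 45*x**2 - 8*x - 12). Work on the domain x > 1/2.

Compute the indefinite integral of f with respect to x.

Factor the denominator ((2*x - 1)*(2*x + 1)*(2*x + 3)*(x**2 + 4)) and decompose: f = -8*(63*x + 143)/(425*(x**2 + 4)) + 74/(25*(2*x + 3)) - 2/(17*(2*x + 1)) - 8/(17*(2*x - 1)); each piece integrates to a log, atan, or power term.
Check: d/dx[-4*log(x - 1/2)/17 - log(x + 1/2)/17 + 37*log(x + 3/2)/25 - 252*log(x**2 + 4)/425 - 572*atan(x/2)/425] = (-40*x**3 + 4*x**2 - 8*x - 8)/(8*x**5 + 12*x**4 + 30*x**3 + 45*x**2 - 8*x - 12), which equals f(x).

F(x) = -4*log(x - 1/2)/17 - log(x + 1/2)/17 + 37*log(x + 3/2)/25 - 252*log(x**2 + 4)/425 - 572*atan(x/2)/425 + C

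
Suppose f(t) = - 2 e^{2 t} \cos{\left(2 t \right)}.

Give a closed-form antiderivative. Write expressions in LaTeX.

An antiderivative is F(t) = - \frac{e^{2 t} \sin{\left(2 t \right)}}{2} - \frac{e^{2 t} \cos{\left(2 t \right)}}{2}.

Any candidate F(t) must reproduce f(t) exactly when differentiated.
Check: d/dt[- \frac{e^{2 t} \sin{\left(2 t \right)}}{2} - \frac{e^{2 t} \cos{\left(2 t \right)}}{2}] = - 2 e^{2 t} \cos{\left(2 t \right)} = f(t).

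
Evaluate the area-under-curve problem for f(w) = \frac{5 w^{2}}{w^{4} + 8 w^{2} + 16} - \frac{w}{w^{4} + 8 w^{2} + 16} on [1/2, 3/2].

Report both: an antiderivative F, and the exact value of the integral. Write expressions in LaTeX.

Integrate term by term and add the pieces.
F(w) = \frac{1 - 5 w}{2 w^{2} + 8} + \frac{5 \operatorname{atan}{\left(\frac{w}{2} \right)}}{4} is an antiderivative of f.
Check: d/dw[\frac{1 - 5 w}{2 w^{2} + 8} + \frac{5 \operatorname{atan}{\left(\frac{w}{2} \right)}}{4}] = \frac{5 w^{2} - w}{w^{4} + 8 w^{2} + 16}, which equals f(w).
F(3/2) = - \frac{13}{25} + \frac{5 \operatorname{atan}{\left(\frac{3}{4} \right)}}{4}; F(1/2) = - \frac{3}{17} + \frac{5 \operatorname{atan}{\left(\frac{1}{4} \right)}}{4}.
Integral = F(3/2) - F(1/2) = - \frac{146}{425} - \frac{5 \operatorname{atan}{\left(\frac{1}{4} \right)}}{4} + \frac{5 \operatorname{atan}{\left(\frac{3}{4} \right)}}{4}.

Antiderivative: F(w) = \frac{1 - 5 w}{2 w^{2} + 8} + \frac{5 \operatorname{atan}{\left(\frac{w}{2} \right)}}{4}; value = - \frac{146}{425} - \frac{5 \operatorname{atan}{\left(\frac{1}{4} \right)}}{4} + \frac{5 \operatorname{atan}{\left(\frac{3}{4} \right)}}{4}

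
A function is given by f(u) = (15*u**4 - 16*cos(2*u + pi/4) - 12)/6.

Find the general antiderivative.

F(u) = u**5/2 - 2*u - 4*sin(2*u + pi/4)/3 + C

Recover f(u) by differentiating a candidate F(u); any mismatch rules it out.
Check: d/du[u**5/2 - 2*u - 4*sin(2*u + pi/4)/3] = 5*u**4/2 - 8*cos(2*u + pi/4)/3 - 2, which equals f(u).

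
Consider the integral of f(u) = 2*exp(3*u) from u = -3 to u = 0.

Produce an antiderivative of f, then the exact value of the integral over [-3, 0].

Antiderivative: F(u) = 2*exp(3*u)/3; value = 2/3 - 2*exp(-9)/3

A candidate is checked by its d/du: the result must match f(u).
F(u) = 2*exp(3*u)/3 is an antiderivative of f.
Check: d/du[2*exp(3*u)/3] = 2*exp(3*u) = f(u).
F(0) = 2/3; F(-3) = 2*exp(-9)/3.
Integral = F(0) - F(-3) = 2/3 - 2*exp(-9)/3.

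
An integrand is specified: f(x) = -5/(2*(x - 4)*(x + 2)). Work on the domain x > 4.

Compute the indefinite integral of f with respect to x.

Factor the denominator (2*(x - 4)*(x + 2)) and decompose: f = 5/(12*(x + 2)) - 5/(12*(x - 4)); each piece integrates to a log, atan, or power term.
Check: d/dx[-5*log(x - 4)/12 + 5*log(x + 2)/12] = -5/(2*x**2 - 4*x - 16), which equals f(x).

F(x) = -5*log(x - 4)/12 + 5*log(x + 2)/12 + C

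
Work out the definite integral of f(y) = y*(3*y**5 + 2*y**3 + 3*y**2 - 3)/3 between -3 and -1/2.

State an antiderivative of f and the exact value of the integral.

Antiderivative: F(y) = y**2*(60*y**5 + 56*y**3 + 105*y**2 - 210)/420; value = 884255/2688

Recover f(y) by differentiating a candidate F(y); any mismatch rules it out.
F(y) = y**2*(60*y**5 + 56*y**3 + 105*y**2 - 210)/420 is an antiderivative of f.
Check: d/dy[y**2*(60*y**5 + 56*y**3 + 105*y**2 - 210)/420] = y**6 + 2*y**4/3 + y**3 - y, which equals f(y).
F(-1/2) = -1541/13440; F(-3) = -46071/140.
Integral = F(-1/2) - F(-3) = 884255/2688.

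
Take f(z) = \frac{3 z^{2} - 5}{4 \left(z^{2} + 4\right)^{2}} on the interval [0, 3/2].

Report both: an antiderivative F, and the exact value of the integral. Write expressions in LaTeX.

A first test for any F(z): its z-derivative must equal f(z) identically.
F(z) = - \frac{17 z}{32 z^{2} + 128} + \frac{7 \operatorname{atan}{\left(\frac{z}{2} \right)}}{64} is an antiderivative of f.
Check: d/dz[- \frac{17 z}{32 z^{2} + 128} + \frac{7 \operatorname{atan}{\left(\frac{z}{2} \right)}}{64}] = \frac{3 z^{2} - 5}{4 z^{4} + 32 z^{2} + 64}, which equals f(z).
F(3/2) = - \frac{51}{400} + \frac{7 \operatorname{atan}{\left(\frac{3}{4} \right)}}{64}; F(0) = 0.
Integral = F(3/2) - F(0) = - \frac{51}{400} + \frac{7 \operatorname{atan}{\left(\frac{3}{4} \right)}}{64}.

Antiderivative: F(z) = - \frac{17 z}{32 z^{2} + 128} + \frac{7 \operatorname{atan}{\left(\frac{z}{2} \right)}}{64}; value = - \frac{51}{400} + \frac{7 \operatorname{atan}{\left(\frac{3}{4} \right)}}{64}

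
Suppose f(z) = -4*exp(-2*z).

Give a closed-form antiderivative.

Whatever form F(z) takes, F'(z) = f(z) is non-negotiable.
Check: d/dz[2*exp(-2*z)] = -4*exp(-2*z) = f(z).

An antiderivative is F(z) = 2*exp(-2*z).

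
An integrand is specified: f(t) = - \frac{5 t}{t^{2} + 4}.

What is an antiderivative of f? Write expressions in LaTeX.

f matches the chain-rule pattern g'(h)*h' with inner function h(t) = \frac{3 t^{2}}{2} + 6; substituting u = h(t) collapses the integral.
Check: d/dt[- \frac{5 \log{\left(\frac{3 t^{2}}{2} + 6 \right)}}{2}] = - \frac{5 t}{t^{2} + 4} = f(t).

An antiderivative is F(t) = - \frac{5 \log{\left(\frac{3 t^{2}}{2} + 6 \right)}}{2}.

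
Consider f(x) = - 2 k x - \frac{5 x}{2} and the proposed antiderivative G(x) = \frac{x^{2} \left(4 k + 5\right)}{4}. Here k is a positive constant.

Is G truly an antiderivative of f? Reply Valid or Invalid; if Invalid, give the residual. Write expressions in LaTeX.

Invalid: d/dx[G] - f = 4 k x + 5 x, which is not 0.

d/dx[G] = 2 k x + \frac{5 x}{2}
d/dx[G] - f(x) = 4 k x + 5 x != 0.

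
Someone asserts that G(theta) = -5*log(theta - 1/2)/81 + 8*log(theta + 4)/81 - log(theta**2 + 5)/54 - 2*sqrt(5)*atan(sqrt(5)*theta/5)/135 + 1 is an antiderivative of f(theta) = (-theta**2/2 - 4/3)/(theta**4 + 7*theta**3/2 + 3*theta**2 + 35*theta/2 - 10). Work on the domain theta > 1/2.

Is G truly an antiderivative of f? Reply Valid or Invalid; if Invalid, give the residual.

Valid - differentiating G returns exactly f.

d/dtheta[G] = (-3*theta**2 - 8)/(6*theta**4 + 21*theta**3 + 18*theta**2 + 105*theta - 60)
This equals f(theta) exactly, so the claim holds.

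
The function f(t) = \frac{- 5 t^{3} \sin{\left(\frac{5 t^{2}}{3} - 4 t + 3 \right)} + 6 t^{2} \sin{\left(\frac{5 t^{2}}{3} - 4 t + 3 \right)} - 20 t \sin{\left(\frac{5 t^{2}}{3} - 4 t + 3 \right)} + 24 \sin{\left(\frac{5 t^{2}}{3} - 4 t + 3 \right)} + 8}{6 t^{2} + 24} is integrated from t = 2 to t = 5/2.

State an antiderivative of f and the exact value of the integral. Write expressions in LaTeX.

For F(t) to be correct the identity F'(t) - f(t) = 0 must hold.
F(t) = \frac{\cos{\left(\frac{5 t^{2}}{3} - 4 t + 3 \right)}}{4} + \frac{2 \operatorname{atan}{\left(\frac{t}{2} \right)}}{3} is an antiderivative of f.
Check: d/dt[\frac{\cos{\left(\frac{5 t^{2}}{3} - 4 t + 3 \right)}}{4} + \frac{2 \operatorname{atan}{\left(\frac{t}{2} \right)}}{3}] = \frac{- 5 t^{3} \sin{\left(\frac{5 t^{2}}{3} - 4 t + 3 \right)} + 6 t^{2} \sin{\left(\frac{5 t^{2}}{3} - 4 t + 3 \right)} - 20 t \sin{\left(\frac{5 t^{2}}{3} - 4 t + 3 \right)} + 24 \sin{\left(\frac{5 t^{2}}{3} - 4 t + 3 \right)} + 8}{6 t^{2} + 24} = f(t).
F(5/2) = \frac{\cos{\left(\frac{41}{12} \right)}}{4} + \frac{2 \operatorname{atan}{\left(\frac{5}{4} \right)}}{3}; F(2) = \frac{\cos{\left(\frac{5}{3} \right)}}{4} + \frac{\pi}{6}.
Integral = F(5/2) - F(2) = - \frac{\pi}{6} + \frac{\cos{\left(\frac{41}{12} \right)}}{4} - \frac{\cos{\left(\frac{5}{3} \right)}}{4} + \frac{2 \operatorname{atan}{\left(\frac{5}{4} \right)}}{3}.

Antiderivative: F(t) = \frac{\cos{\left(\frac{5 t^{2}}{3} - 4 t + 3 \right)}}{4} + \frac{2 \operatorname{atan}{\left(\frac{t}{2} \right)}}{3}; value = - \frac{\pi}{6} + \frac{\cos{\left(\frac{41}{12} \right)}}{4} - \frac{\cos{\left(\frac{5}{3} \right)}}{4} + \frac{2 \operatorname{atan}{\left(\frac{5}{4} \right)}}{3}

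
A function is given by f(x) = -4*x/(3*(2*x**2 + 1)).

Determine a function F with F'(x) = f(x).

An antiderivative is F(x) = -log(2*x**2 + 1)/3.

The substitution u = 2*x**2 + 1 works: f is exactly (dF/du)*(du/dx) for that inner function.
Check: d/dx[-log(2*x**2 + 1)/3] = -4*x/(6*x**2 + 3), which equals f(x).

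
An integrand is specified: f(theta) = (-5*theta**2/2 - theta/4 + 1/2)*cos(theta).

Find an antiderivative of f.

An antiderivative F(theta) passes only if d/dtheta[F] lands on f(theta) exactly.
Check: d/dtheta[-5*theta**2*sin(theta)/2 - theta*sin(theta)/4 - 5*theta*cos(theta) + 11*sin(theta)/2 - cos(theta)/4] = -5*theta**2*cos(theta)/2 - theta*cos(theta)/4 + cos(theta)/2, which equals f(theta).

An antiderivative is F(theta) = -5*theta**2*sin(theta)/2 - theta*sin(theta)/4 - 5*theta*cos(theta) + 11*sin(theta)/2 - cos(theta)/4.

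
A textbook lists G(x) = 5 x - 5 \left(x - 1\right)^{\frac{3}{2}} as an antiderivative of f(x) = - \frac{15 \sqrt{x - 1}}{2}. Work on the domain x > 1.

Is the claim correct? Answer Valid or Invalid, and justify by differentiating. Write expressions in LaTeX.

Invalid: d/dx[G] - f = 5, which is not 0.

d/dx[G] = 5 - \frac{15 \sqrt{x - 1}}{2}
d/dx[G] - f(x) = 5 != 0.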